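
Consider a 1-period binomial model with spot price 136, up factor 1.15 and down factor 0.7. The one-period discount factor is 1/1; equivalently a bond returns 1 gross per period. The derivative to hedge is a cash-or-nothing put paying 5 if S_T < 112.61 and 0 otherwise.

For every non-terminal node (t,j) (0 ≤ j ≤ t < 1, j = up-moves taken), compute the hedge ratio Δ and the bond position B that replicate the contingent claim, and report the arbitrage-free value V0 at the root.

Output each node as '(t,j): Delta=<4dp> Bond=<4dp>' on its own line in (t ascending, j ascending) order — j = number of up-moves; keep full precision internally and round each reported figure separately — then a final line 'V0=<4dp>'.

The replicating-portfolio and risk-neutral prices coincide; use p* = (1−0.7)/(1.15−0.7) = 0.6667 for the latter.
Payoff layer (t=1): V(1,0)=5.0000, V(1,1)=0.0000
Node (0,0) S=136.0000: V=(p*·0.0000+(1−p*)·5.0000)/1=1.6667; Δ=(0.0000−5.0000)/(156.4000−95.2000)=-0.0817; B=V−Δ·S=12.7778
Check: Δ(0,0)·S0 + B(0,0) = 1.6667 = V0.

(0,0): Delta=-0.0817 Bond=12.7778
V0=1.6667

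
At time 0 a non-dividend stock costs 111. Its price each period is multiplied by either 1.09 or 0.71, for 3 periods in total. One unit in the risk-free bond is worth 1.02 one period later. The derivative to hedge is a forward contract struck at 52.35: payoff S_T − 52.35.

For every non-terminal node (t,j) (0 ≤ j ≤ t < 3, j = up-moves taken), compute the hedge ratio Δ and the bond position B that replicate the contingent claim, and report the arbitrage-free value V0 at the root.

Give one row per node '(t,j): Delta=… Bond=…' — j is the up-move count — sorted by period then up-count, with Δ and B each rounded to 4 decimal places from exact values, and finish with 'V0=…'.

No-arbitrage ⇒ martingale measure with p* = (R−d)/(u−d) = 0.8158.
Payoff layer (t=3): V(3,0)=-12.6219, V(3,1)=8.6411, V(3,2)=41.2842, V(3,3)=91.3982
Node (2,0) S=55.9551: V=(p*·8.6411+(1−p*)·-12.6219)/1.02=4.6316; Δ=(8.6411−-12.6219)/(60.9911−39.7281)=1.0000; B=V−Δ·S=-51.3235
Node (2,1) S=85.9029: V=(p*·41.2842+(1−p*)·8.6411)/1.02=34.5794; Δ=(41.2842−8.6411)/(93.6342−60.9911)=1.0000; B=V−Δ·S=-51.3235
Node (2,2) S=131.8791: V=(p*·91.3982+(1−p*)·41.2842)/1.02=80.5556; Δ=(91.3982−41.2842)/(143.7482−93.6342)=1.0000; B=V−Δ·S=-51.3235
Node (1,0) S=78.8100: V=(p*·34.5794+(1−p*)·4.6316)/1.02=28.4928; Δ=(34.5794−4.6316)/(85.9029−55.9551)=1.0000; B=V−Δ·S=-50.3172
Node (1,1) S=120.9900: V=(p*·80.5556+(1−p*)·34.5794)/1.02=70.6728; Δ=(80.5556−34.5794)/(131.8791−85.9029)=1.0000; B=V−Δ·S=-50.3172
Node (0,0) S=111.0000: V=(p*·70.6728+(1−p*)·28.4928)/1.02=61.6694; Δ=(70.6728−28.4928)/(120.9900−78.8100)=1.0000; B=V−Δ·S=-49.3306
Self-financing check: at every node Δ·S+B equals the discounted successor values.

(0,0): Delta=1.0000 Bond=-49.3306
(1,0): Delta=1.0000 Bond=-50.3172
(1,1): Delta=1.0000 Bond=-50.3172
(2,0): Delta=1.0000 Bond=-51.3235
(2,1): Delta=1.0000 Bond=-51.3235
(2,2): Delta=1.0000 Bond=-51.3235
V0=61.6694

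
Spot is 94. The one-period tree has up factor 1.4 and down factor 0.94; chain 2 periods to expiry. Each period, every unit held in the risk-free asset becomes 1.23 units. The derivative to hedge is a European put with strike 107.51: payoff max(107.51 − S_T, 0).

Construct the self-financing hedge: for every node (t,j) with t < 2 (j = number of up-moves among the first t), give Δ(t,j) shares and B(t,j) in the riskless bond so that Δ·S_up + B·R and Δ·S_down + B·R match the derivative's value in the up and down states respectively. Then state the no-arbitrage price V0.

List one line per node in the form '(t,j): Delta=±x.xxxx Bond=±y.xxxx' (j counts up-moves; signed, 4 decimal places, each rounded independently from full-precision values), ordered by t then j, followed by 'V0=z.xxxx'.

(0,0): Delta=-0.1699 Bond=18.1785
(1,0): Delta=-0.6016 Bond=60.5024
(1,1): Delta=0.0000 Bond=0.0000
V0=2.2074

Risk-neutral probability p* = (R−d)/(u−d) = (1.23−0.94)/(1.4−0.94) = 0.6304.
Terminal values V(2,·): V(2,0)=24.4516, V(2,1)=0.0000, V(2,2)=0.0000
(1,0): S=88.3600. Δ = (V_up−V_dn)/(S_up−S_dn) = (0.0000−24.4516)/(123.7040−83.0584) = -0.6016. V = [p*·0.0000 + (1−p*)·24.4516]/1.23 = 7.3467. B = V − Δ·S = 60.5024.
(1,1): S=131.6000. Δ = (V_up−V_dn)/(S_up−S_dn) = (0.0000−0.0000)/(184.2400−123.7040) = 0.0000. V = [p*·0.0000 + (1−p*)·0.0000]/1.23 = 0.0000. B = V − Δ·S = 0.0000.
(0,0): S=94.0000. Δ = (V_up−V_dn)/(S_up−S_dn) = (0.0000−7.3467)/(131.6000−88.3600) = -0.1699. V = [p*·0.0000 + (1−p*)·7.3467]/1.23 = 2.2074. B = V − Δ·S = 18.1785.
Root portfolio cost Δ·94+B reproduces V0=2.2074.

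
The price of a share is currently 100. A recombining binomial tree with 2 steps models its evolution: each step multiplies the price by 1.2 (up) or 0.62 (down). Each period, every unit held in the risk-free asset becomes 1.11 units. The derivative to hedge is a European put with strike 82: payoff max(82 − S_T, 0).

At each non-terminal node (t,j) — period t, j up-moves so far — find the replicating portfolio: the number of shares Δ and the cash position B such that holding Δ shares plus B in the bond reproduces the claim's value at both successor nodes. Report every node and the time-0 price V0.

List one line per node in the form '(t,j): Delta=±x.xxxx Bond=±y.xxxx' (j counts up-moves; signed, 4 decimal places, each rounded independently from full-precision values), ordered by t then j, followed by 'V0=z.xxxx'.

No-arbitrage ⇒ martingale measure with p* = (R−d)/(u−d) = 0.8448.
Payoff layer (t=2): V(2,0)=43.5600, V(2,1)=7.6000, V(2,2)=0.0000
(1,0): S=62.0000. Δ = (V_up−V_dn)/(S_up−S_dn) = (7.6000−43.5600)/(74.4000−38.4400) = -1.0000. V = [p*·7.6000 + (1−p*)·43.5600]/1.11 = 11.8739. B = V − Δ·S = 73.8739.
(1,1): S=120.0000. Δ = (V_up−V_dn)/(S_up−S_dn) = (0.0000−7.6000)/(144.0000−74.4000) = -0.1092. V = [p*·0.0000 + (1−p*)·7.6000]/1.11 = 1.0624. B = V − Δ·S = 14.1659.
(0,0): S=100.0000. Δ = (V_up−V_dn)/(S_up−S_dn) = (1.0624−11.8739)/(120.0000−62.0000) = -0.1864. V = [p*·1.0624 + (1−p*)·11.8739]/1.11 = 2.4685. B = V − Δ·S = 21.1089.
The time-0 hedge costs 2.4685, which is the no-arbitrage price.

(0,0): Delta=-0.1864 Bond=21.1089
(1,0): Delta=-1.0000 Bond=73.8739
(1,1): Delta=-0.1092 Bond=14.1659
V0=2.4685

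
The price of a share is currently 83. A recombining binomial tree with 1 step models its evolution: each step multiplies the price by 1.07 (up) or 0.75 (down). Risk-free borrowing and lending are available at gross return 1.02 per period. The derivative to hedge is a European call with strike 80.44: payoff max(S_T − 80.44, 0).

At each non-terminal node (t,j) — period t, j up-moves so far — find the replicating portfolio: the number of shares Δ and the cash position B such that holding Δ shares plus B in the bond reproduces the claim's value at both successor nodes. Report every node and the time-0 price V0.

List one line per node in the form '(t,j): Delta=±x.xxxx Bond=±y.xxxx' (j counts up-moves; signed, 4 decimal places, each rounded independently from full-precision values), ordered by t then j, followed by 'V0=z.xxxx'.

Since d<R<u, set p* = (R−d)/(u−d) = 0.8437; price each node as the discounted p*-expectation of its children.
At expiry t=1: V(1,0)=0.0000, V(1,1)=8.3700
  t=0,j=0: stock 83.0000 → up 88.8100 (V=8.3700), down 62.2500 (V=0.0000). Price 6.9237; hedge Δ=0.3151, bond B=-19.2325.
Check: Δ(0,0)·S0 + B(0,0) = 6.9237 = V0.

(0,0): Delta=0.3151 Bond=-19.2325
V0=6.9237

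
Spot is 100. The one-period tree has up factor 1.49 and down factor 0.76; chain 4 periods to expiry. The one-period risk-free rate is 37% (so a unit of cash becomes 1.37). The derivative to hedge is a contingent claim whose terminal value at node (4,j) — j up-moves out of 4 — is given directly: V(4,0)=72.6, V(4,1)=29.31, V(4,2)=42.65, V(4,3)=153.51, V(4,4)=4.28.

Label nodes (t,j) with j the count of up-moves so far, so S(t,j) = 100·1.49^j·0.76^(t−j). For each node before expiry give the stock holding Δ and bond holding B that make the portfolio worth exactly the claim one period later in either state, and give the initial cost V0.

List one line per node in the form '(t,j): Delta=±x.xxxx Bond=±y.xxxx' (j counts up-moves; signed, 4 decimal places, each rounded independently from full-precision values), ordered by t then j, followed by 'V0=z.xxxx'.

Under the risk-neutral measure, an up-move has probability p* = (R−d)/(u−d) = 0.8356 and values discount at R = 1.37.
At expiry t=4: V(4,0)=72.6000, V(4,1)=29.3100, V(4,2)=42.6500, V(4,3)=153.5100, V(4,4)=4.2800
Node (3,0) S=43.8976: V=(p*·29.3100+(1−p*)·72.6000)/1.37=26.5884; Δ=(29.3100−72.6000)/(65.4074−33.3622)=-1.3509; B=V−Δ·S=85.8898
Node (3,1) S=86.0624: V=(p*·42.6500+(1−p*)·29.3100)/1.37=29.5307; Δ=(42.6500−29.3100)/(128.2330−65.4074)=0.2123; B=V−Δ·S=11.2568
Node (3,2) S=168.7276: V=(p*·153.5100+(1−p*)·42.6500)/1.37=98.7492; Δ=(153.5100−42.6500)/(251.4041−128.2330)=0.9000; B=V−Δ·S=-53.1138
Node (3,3) S=330.7949: V=(p*·4.2800+(1−p*)·153.5100)/1.37=21.0299; Δ=(4.2800−153.5100)/(492.8844−251.4041)=-0.6180; B=V−Δ·S=225.4546
Node (2,0) S=57.7600: V=(p*·29.5307+(1−p*)·26.5884)/1.37=21.2022; Δ=(29.5307−26.5884)/(86.0624−43.8976)=0.0698; B=V−Δ·S=17.1717
Node (2,1) S=113.2400: V=(p*·98.7492+(1−p*)·29.5307)/1.37=63.7743; Δ=(98.7492−29.5307)/(168.7276−86.0624)=0.8373; B=V−Δ·S=-31.0455
Node (2,2) S=222.0100: V=(p*·21.0299+(1−p*)·98.7492)/1.37=24.6757; Δ=(21.0299−98.7492)/(330.7949−168.7276)=-0.4795; B=V−Δ·S=131.1405
Node (1,0) S=76.0000: V=(p*·63.7743+(1−p*)·21.2022)/1.37=41.4425; Δ=(63.7743−21.2022)/(113.2400−57.7600)=0.7673; B=V−Δ·S=-16.8755
Node (1,1) S=149.0000: V=(p*·24.6757+(1−p*)·63.7743)/1.37=22.7028; Δ=(24.6757−63.7743)/(222.0100−113.2400)=-0.3595; B=V−Δ·S=76.2626
Node (0,0) S=100.0000: V=(p*·22.7028+(1−p*)·41.4425)/1.37=18.8199; Δ=(22.7028−41.4425)/(149.0000−76.0000)=-0.2567; B=V−Δ·S=44.4907
Check: Δ(0,0)·S0 + B(0,0) = 18.8199 = V0.

(0,0): Delta=-0.2567 Bond=44.4907
(1,0): Delta=0.7673 Bond=-16.8755
(1,1): Delta=-0.3595 Bond=76.2626
(2,0): Delta=0.0698 Bond=17.1717
(2,1): Delta=0.8373 Bond=-31.0455
(2,2): Delta=-0.4795 Bond=131.1405
(3,0): Delta=-1.3509 Bond=85.8898
(3,1): Delta=0.2123 Bond=11.2568
(3,2): Delta=0.9000 Bond=-53.1138
(3,3): Delta=-0.6180 Bond=225.4546
V0=18.8199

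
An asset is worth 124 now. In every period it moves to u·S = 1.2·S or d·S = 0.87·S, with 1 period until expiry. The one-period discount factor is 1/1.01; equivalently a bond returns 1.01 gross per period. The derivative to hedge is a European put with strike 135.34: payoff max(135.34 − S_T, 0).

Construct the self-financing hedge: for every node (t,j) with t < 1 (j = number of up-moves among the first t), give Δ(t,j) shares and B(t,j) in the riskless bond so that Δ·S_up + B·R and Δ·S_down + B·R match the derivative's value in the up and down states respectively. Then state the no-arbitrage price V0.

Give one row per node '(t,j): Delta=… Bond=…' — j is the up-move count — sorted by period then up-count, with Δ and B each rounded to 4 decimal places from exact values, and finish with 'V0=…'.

(0,0): Delta=-0.6711 Bond=98.8659
V0=15.6538

The replicating-portfolio and risk-neutral prices coincide; use p* = (1.01−0.87)/(1.2−0.87) = 0.4242 for the latter.
At expiry t=1: V(1,0)=27.4600, V(1,1)=0.0000
  t=0,j=0: stock 124.0000 → up 148.8000 (V=0.0000), down 107.8800 (V=27.4600). Price 15.6538; hedge Δ=-0.6711, bond B=98.8659.
Root portfolio cost Δ·124+B reproduces V0=15.6538.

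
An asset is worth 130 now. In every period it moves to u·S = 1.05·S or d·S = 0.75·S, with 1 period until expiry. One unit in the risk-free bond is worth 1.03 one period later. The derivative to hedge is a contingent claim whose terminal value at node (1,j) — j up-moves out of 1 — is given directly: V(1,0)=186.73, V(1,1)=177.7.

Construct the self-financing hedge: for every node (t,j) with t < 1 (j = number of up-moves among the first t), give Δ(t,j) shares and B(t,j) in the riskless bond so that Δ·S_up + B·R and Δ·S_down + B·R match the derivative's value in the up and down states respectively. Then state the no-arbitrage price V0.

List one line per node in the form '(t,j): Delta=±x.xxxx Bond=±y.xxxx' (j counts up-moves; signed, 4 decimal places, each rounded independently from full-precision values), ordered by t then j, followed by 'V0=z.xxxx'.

Since d<R<u, set p* = (R−d)/(u−d) = 0.9333; price each node as the discounted p*-expectation of its children.
Terminal values V(1,·): V(1,0)=186.7300, V(1,1)=177.7000
(0,0): S=130.0000. Δ = (V_up−V_dn)/(S_up−S_dn) = (177.7000−186.7300)/(136.5000−97.5000) = -0.2315. V = [p*·177.7000 + (1−p*)·186.7300]/1.03 = 173.1087. B = V − Δ·S = 203.2087.
Check: Δ(0,0)·S0 + B(0,0) = 173.1087 = V0.

(0,0): Delta=-0.2315 Bond=203.2087
V0=173.1087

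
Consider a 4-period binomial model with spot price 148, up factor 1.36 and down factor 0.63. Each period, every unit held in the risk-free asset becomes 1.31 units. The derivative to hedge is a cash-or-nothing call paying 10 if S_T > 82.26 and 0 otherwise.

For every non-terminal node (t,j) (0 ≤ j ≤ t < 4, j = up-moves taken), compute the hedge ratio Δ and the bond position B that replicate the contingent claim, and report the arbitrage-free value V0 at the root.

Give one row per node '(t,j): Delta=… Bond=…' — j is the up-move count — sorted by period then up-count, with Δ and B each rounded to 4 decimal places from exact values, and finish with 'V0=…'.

Risk-neutral probability p* = (R−d)/(u−d) = (1.31−0.63)/(1.36−0.63) = 0.9315.
Terminal values V(4,·): V(4,0)=0.0000, V(4,1)=0.0000, V(4,2)=10.0000, V(4,3)=10.0000, V(4,4)=10.0000
Node (3,0) S=37.0070: V=(p*·0.0000+(1−p*)·0.0000)/1.31=0.0000; Δ=(0.0000−0.0000)/(50.3295−23.3144)=0.0000; B=V−Δ·S=0.0000
Node (3,1) S=79.8880: V=(p*·10.0000+(1−p*)·0.0000)/1.31=7.1107; Δ=(10.0000−0.0000)/(108.6477−50.3295)=0.1715; B=V−Δ·S=-6.5879
Node (3,2) S=172.4567: V=(p*·10.0000+(1−p*)·10.0000)/1.31=7.6336; Δ=(10.0000−10.0000)/(234.5411−108.6477)=0.0000; B=V−Δ·S=7.6336
Node (3,3) S=372.2875: V=(p*·10.0000+(1−p*)·10.0000)/1.31=7.6336; Δ=(10.0000−10.0000)/(506.3110−234.5411)=0.0000; B=V−Δ·S=7.6336
Node (2,0) S=58.7412: V=(p*·7.1107+(1−p*)·0.0000)/1.31=5.0563; Δ=(7.1107−0.0000)/(79.8880−37.0070)=0.1658; B=V−Δ·S=-4.6845
Node (2,1) S=126.8064: V=(p*·7.6336+(1−p*)·7.1107)/1.31=5.7998; Δ=(7.6336−7.1107)/(172.4567−79.8880)=0.0056; B=V−Δ·S=5.0836
Node (2,2) S=273.7408: V=(p*·7.6336+(1−p*)·7.6336)/1.31=5.8272; Δ=(7.6336−7.6336)/(372.2875−172.4567)=0.0000; B=V−Δ·S=5.8272
Node (1,0) S=93.2400: V=(p*·5.7998+(1−p*)·5.0563)/1.31=4.3885; Δ=(5.7998−5.0563)/(126.8064−58.7412)=0.0109; B=V−Δ·S=3.3699
Node (1,1) S=201.2800: V=(p*·5.8272+(1−p*)·5.7998)/1.31=4.4468; Δ=(5.8272−5.7998)/(273.7408−126.8064)=0.0002; B=V−Δ·S=4.4093
Node (0,0) S=148.0000: V=(p*·4.4468+(1−p*)·4.3885)/1.31=3.3914; Δ=(4.4468−4.3885)/(201.2800−93.2400)=0.0005; B=V−Δ·S=3.3116
Root portfolio cost Δ·148+B reproduces V0=3.3914.

(0,0): Delta=0.0005 Bond=3.3116
(1,0): Delta=0.0109 Bond=3.3699
(1,1): Delta=0.0002 Bond=4.4093
(2,0): Delta=0.1658 Bond=-4.6845
(2,1): Delta=0.0056 Bond=5.0836
(2,2): Delta=0.0000 Bond=5.8272
(3,0): Delta=0.0000 Bond=0.0000
(3,1): Delta=0.1715 Bond=-6.5879
(3,2): Delta=0.0000 Bond=7.6336
(3,3): Delta=0.0000 Bond=7.6336
V0=3.3914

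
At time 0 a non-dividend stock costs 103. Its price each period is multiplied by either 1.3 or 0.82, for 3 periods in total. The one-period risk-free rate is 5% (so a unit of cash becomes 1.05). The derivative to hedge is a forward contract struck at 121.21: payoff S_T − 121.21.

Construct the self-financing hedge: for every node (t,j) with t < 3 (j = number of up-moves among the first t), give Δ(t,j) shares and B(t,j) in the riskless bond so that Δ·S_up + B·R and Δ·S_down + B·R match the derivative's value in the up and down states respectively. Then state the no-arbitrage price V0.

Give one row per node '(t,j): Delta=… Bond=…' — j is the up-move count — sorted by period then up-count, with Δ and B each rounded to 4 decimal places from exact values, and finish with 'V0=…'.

(0,0): Delta=1.0000 Bond=-104.7058
(1,0): Delta=1.0000 Bond=-109.9410
(1,1): Delta=1.0000 Bond=-109.9410
(2,0): Delta=1.0000 Bond=-115.4381
(2,1): Delta=1.0000 Bond=-115.4381
(2,2): Delta=1.0000 Bond=-115.4381
V0=-1.7058

The replicating-portfolio and risk-neutral prices coincide; use p* = (1.05−0.82)/(1.3−0.82) = 0.4792 for the latter.
At expiry t=3: V(3,0)=-64.4191, V(3,1)=-31.1756, V(3,2)=21.5274, V(3,3)=105.0810
(2,0): S=69.2572. Δ = (V_up−V_dn)/(S_up−S_dn) = (-31.1756−-64.4191)/(90.0344−56.7909) = 1.0000. V = [p*·-31.1756 + (1−p*)·-64.4191]/1.05 = -46.1809. B = V − Δ·S = -115.4381.
(2,1): S=109.7980. Δ = (V_up−V_dn)/(S_up−S_dn) = (21.5274−-31.1756)/(142.7374−90.0344) = 1.0000. V = [p*·21.5274 + (1−p*)·-31.1756]/1.05 = -5.6401. B = V − Δ·S = -115.4381.
(2,2): S=174.0700. Δ = (V_up−V_dn)/(S_up−S_dn) = (105.0810−21.5274)/(226.2910−142.7374) = 1.0000. V = [p*·105.0810 + (1−p*)·21.5274]/1.05 = 58.6319. B = V − Δ·S = -115.4381.
(1,0): S=84.4600. Δ = (V_up−V_dn)/(S_up−S_dn) = (-5.6401−-46.1809)/(109.7980−69.2572) = 1.0000. V = [p*·-5.6401 + (1−p*)·-46.1809]/1.05 = -25.4810. B = V − Δ·S = -109.9410.
(1,1): S=133.9000. Δ = (V_up−V_dn)/(S_up−S_dn) = (58.6319−-5.6401)/(174.0700−109.7980) = 1.0000. V = [p*·58.6319 + (1−p*)·-5.6401]/1.05 = 23.9590. B = V − Δ·S = -109.9410.
(0,0): S=103.0000. Δ = (V_up−V_dn)/(S_up−S_dn) = (23.9590−-25.4810)/(133.9000−84.4600) = 1.0000. V = [p*·23.9590 + (1−p*)·-25.4810]/1.05 = -1.7058. B = V − Δ·S = -104.7058.
Root portfolio cost Δ·103+B reproduces V0=-1.7058.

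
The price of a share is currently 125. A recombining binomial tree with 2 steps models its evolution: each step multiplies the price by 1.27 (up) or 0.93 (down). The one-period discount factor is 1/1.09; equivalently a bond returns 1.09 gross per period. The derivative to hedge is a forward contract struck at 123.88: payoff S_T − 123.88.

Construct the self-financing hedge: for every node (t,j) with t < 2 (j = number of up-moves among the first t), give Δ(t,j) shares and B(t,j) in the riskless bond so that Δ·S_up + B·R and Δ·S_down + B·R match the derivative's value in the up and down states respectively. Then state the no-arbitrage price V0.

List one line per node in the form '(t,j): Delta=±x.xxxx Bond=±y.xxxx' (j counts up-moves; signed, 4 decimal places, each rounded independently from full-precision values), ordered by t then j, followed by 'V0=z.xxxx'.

(0,0): Delta=1.0000 Bond=-104.2673
(1,0): Delta=1.0000 Bond=-113.6514
(1,1): Delta=1.0000 Bond=-113.6514
V0=20.7327

The replicating-portfolio and risk-neutral prices coincide; use p* = (1.09−0.93)/(1.27−0.93) = 0.4706 for the latter.
Terminal values V(2,·): V(2,0)=-15.7675, V(2,1)=23.7575, V(2,2)=77.7325
(1,0): S=116.2500. Δ = (V_up−V_dn)/(S_up−S_dn) = (23.7575−-15.7675)/(147.6375−108.1125) = 1.0000. V = [p*·23.7575 + (1−p*)·-15.7675]/1.09 = 2.5986. B = V − Δ·S = -113.6514.
(1,1): S=158.7500. Δ = (V_up−V_dn)/(S_up−S_dn) = (77.7325−23.7575)/(201.6125−147.6375) = 1.0000. V = [p*·77.7325 + (1−p*)·23.7575]/1.09 = 45.0986. B = V − Δ·S = -113.6514.
(0,0): S=125.0000. Δ = (V_up−V_dn)/(S_up−S_dn) = (45.0986−2.5986)/(158.7500−116.2500) = 1.0000. V = [p*·45.0986 + (1−p*)·2.5986]/1.09 = 20.7327. B = V − Δ·S = -104.2673.
Self-financing check: at every node Δ·S+B equals the discounted successor values.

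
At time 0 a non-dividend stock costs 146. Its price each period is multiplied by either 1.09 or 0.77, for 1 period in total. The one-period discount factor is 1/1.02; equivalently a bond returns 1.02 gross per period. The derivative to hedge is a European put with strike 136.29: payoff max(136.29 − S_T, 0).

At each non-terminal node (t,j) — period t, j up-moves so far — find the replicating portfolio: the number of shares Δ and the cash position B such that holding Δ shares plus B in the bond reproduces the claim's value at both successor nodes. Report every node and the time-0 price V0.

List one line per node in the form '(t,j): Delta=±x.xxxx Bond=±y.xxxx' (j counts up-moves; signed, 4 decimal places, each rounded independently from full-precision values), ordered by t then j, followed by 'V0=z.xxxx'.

No-arbitrage ⇒ martingale measure with p* = (R−d)/(u−d) = 0.7812.
Terminal values V(1,·): V(1,0)=23.8700, V(1,1)=0.0000
Node (0,0) S=146.0000: V=(p*·0.0000+(1−p*)·23.8700)/1.02=5.1192; Δ=(0.0000−23.8700)/(159.1400−112.4200)=-0.5109; B=V−Δ·S=79.7129
Check: Δ(0,0)·S0 + B(0,0) = 5.1192 = V0.

(0,0): Delta=-0.5109 Bond=79.7129
V0=5.1192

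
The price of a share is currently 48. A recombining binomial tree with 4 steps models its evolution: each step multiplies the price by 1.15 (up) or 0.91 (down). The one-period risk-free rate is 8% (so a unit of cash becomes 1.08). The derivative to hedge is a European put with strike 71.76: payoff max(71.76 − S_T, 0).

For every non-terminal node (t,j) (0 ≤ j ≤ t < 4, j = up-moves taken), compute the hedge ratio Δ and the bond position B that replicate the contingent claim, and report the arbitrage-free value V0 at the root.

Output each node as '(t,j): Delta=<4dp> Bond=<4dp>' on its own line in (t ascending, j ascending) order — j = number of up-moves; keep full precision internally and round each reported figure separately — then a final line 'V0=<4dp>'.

(0,0): Delta=-0.7014 Bond=40.6694
(1,0): Delta=-1.0000 Bond=56.9654
(1,1): Delta=-0.6041 Bond=38.5526
(2,0): Delta=-1.0000 Bond=61.5226
(2,1): Delta=-1.0000 Bond=61.5226
(2,2): Delta=-0.4751 Bond=33.4485
(3,0): Delta=-1.0000 Bond=66.4444
(3,1): Delta=-1.0000 Bond=66.4444
(3,2): Delta=-1.0000 Bond=66.4444
(3,3): Delta=-0.3041 Bond=23.6397
V0=7.0018

The replicating-portfolio and risk-neutral prices coincide; use p* = (1.08−0.91)/(1.15−0.91) = 0.7083 for the latter.
At expiry t=4: V(4,0)=38.8440, V(4,1)=30.1629, V(4,2)=19.1922, V(4,3)=5.3282, V(4,4)=0.0000
(3,0): S=36.1714. Δ = (V_up−V_dn)/(S_up−S_dn) = (30.1629−38.8440)/(41.5971−32.9160) = -1.0000. V = [p*·30.1629 + (1−p*)·38.8440]/1.08 = 30.2730. B = V − Δ·S = 66.4444.
(3,1): S=45.7111. Δ = (V_up−V_dn)/(S_up−S_dn) = (19.1922−30.1629)/(52.5678−41.5971) = -1.0000. V = [p*·19.1922 + (1−p*)·30.1629]/1.08 = 20.7333. B = V − Δ·S = 66.4444.
(3,2): S=57.7668. Δ = (V_up−V_dn)/(S_up−S_dn) = (5.3282−19.1922)/(66.4318−52.5678) = -1.0000. V = [p*·5.3282 + (1−p*)·19.1922]/1.08 = 8.6776. B = V − Δ·S = 66.4444.
(3,3): S=73.0020. Δ = (V_up−V_dn)/(S_up−S_dn) = (0.0000−5.3282)/(83.9523−66.4318) = -0.3041. V = [p*·0.0000 + (1−p*)·5.3282]/1.08 = 1.4389. B = V − Δ·S = 23.6397.
(2,0): S=39.7488. Δ = (V_up−V_dn)/(S_up−S_dn) = (20.7333−30.2730)/(45.7111−36.1714) = -1.0000. V = [p*·20.7333 + (1−p*)·30.2730]/1.08 = 21.7738. B = V − Δ·S = 61.5226.
(2,1): S=50.2320. Δ = (V_up−V_dn)/(S_up−S_dn) = (8.6776−20.7333)/(57.7668−45.7111) = -1.0000. V = [p*·8.6776 + (1−p*)·20.7333]/1.08 = 11.2906. B = V − Δ·S = 61.5226.
(2,2): S=63.4800. Δ = (V_up−V_dn)/(S_up−S_dn) = (1.4389−8.6776)/(73.0020−57.7668) = -0.4751. V = [p*·1.4389 + (1−p*)·8.6776]/1.08 = 3.2872. B = V − Δ·S = 33.4485.
(1,0): S=43.6800. Δ = (V_up−V_dn)/(S_up−S_dn) = (11.2906−21.7738)/(50.2320−39.7488) = -1.0000. V = [p*·11.2906 + (1−p*)·21.7738]/1.08 = 13.2854. B = V − Δ·S = 56.9654.
(1,1): S=55.2000. Δ = (V_up−V_dn)/(S_up−S_dn) = (3.2872−11.2906)/(63.4800−50.2320) = -0.6041. V = [p*·3.2872 + (1−p*)·11.2906]/1.08 = 5.2052. B = V − Δ·S = 38.5526.
(0,0): S=48.0000. Δ = (V_up−V_dn)/(S_up−S_dn) = (5.2052−13.2854)/(55.2000−43.6800) = -0.7014. V = [p*·5.2052 + (1−p*)·13.2854]/1.08 = 7.0018. B = V − Δ·S = 40.6694.
Root portfolio cost Δ·48+B reproduces V0=7.0018.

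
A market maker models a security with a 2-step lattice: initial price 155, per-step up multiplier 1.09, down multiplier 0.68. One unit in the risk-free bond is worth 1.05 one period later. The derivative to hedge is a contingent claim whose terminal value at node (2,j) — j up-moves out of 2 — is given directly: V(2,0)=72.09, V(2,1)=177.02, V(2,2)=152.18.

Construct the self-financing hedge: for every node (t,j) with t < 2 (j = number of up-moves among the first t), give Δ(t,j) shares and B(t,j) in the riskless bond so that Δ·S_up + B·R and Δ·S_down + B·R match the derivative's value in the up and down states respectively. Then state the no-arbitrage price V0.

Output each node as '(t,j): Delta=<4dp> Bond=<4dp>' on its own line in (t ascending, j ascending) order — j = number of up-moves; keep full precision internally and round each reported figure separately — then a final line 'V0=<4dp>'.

Risk-neutral probability p* = (R−d)/(u−d) = (1.05−0.68)/(1.09−0.68) = 0.9024.
Terminal payoffs: V(2,0)=72.0900, V(2,1)=177.0200, V(2,2)=152.1800
  t=1,j=0: stock 105.4000 → up 114.8860 (V=177.0200), down 71.6720 (V=72.0900). Price 158.8409; hedge Δ=2.4281, bond B=-97.0859.
  t=1,j=1: stock 168.9500 → up 184.1555 (V=152.1800), down 114.8860 (V=177.0200). Price 147.2413; hedge Δ=-0.3586, bond B=207.8267.
  t=0,j=0: stock 155.0000 → up 168.9500 (V=147.2413), down 105.4000 (V=158.8409). Price 141.3076; hedge Δ=-0.1825, bond B=169.5992.
Self-financing check: at every node Δ·S+B equals the discounted successor values.

(0,0): Delta=-0.1825 Bond=169.5992
(1,0): Delta=2.4281 Bond=-97.0859
(1,1): Delta=-0.3586 Bond=207.8267
V0=141.3076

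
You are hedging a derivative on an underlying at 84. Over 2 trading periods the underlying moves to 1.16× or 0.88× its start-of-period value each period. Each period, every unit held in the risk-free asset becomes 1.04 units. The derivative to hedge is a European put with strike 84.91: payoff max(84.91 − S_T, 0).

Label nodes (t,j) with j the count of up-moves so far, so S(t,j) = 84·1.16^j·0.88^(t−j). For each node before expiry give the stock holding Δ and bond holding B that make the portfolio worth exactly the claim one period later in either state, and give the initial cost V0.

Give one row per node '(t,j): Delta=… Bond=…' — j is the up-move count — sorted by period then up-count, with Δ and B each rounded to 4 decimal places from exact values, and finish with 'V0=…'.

No-arbitrage ⇒ martingale measure with p* = (R−d)/(u−d) = 0.5714.
At expiry t=2: V(2,0)=19.8604, V(2,1)=0.0000, V(2,2)=0.0000
  t=1,j=0: stock 73.9200 → up 85.7472 (V=0.0000), down 65.0496 (V=19.8604). Price 8.1842; hedge Δ=-0.9596, bond B=79.1142.
  t=1,j=1: stock 97.4400 → up 113.0304 (V=0.0000), down 85.7472 (V=0.0000). Price 0.0000; hedge Δ=0.0000, bond B=0.0000.
  t=0,j=0: stock 84.0000 → up 97.4400 (V=0.0000), down 73.9200 (V=8.1842). Price 3.3726; hedge Δ=-0.3480, bond B=32.6020.
The time-0 hedge costs 3.3726, which is the no-arbitrage price.

(0,0): Delta=-0.3480 Bond=32.6020
(1,0): Delta=-0.9596 Bond=79.1142
(1,1): Delta=0.0000 Bond=0.0000
V0=3.3726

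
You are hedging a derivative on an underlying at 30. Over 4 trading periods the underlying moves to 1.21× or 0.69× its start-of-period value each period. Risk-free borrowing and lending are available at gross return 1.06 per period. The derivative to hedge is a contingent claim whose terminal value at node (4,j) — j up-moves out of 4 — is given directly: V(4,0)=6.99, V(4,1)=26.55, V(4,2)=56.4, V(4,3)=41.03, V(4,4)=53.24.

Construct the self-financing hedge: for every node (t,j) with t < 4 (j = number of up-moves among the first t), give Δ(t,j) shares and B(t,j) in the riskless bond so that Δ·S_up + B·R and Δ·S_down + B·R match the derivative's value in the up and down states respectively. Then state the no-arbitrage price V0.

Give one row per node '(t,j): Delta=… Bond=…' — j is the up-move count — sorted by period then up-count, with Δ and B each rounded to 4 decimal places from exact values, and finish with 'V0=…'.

Since d<R<u, set p* = (R−d)/(u−d) = 0.7115; price each node as the discounted p*-expectation of its children.
Payoff layer (t=4): V(4,0)=6.9900, V(4,1)=26.5500, V(4,2)=56.4000, V(4,3)=41.0300, V(4,4)=53.2400
  t=3,j=0: stock 9.8553 → up 11.9249 (V=26.5500), down 6.8001 (V=6.9900). Price 19.7242; hedge Δ=3.8168, bond B=-17.8911.
  t=3,j=1: stock 17.2824 → up 20.9117 (V=56.4000), down 11.9249 (V=26.5500). Price 45.0844; hedge Δ=3.3215, bond B=-12.3195.
  t=3,j=2: stock 30.3069 → up 36.6713 (V=41.0300), down 20.9117 (V=56.4000). Price 42.8902; hedge Δ=-0.9753, bond B=72.4479.
  t=3,j=3: stock 53.1468 → up 64.3077 (V=53.2400), down 36.6713 (V=41.0300). Price 46.9037; hedge Δ=0.4418, bond B=23.4229.
  t=2,j=0: stock 14.2830 → up 17.2824 (V=45.0844), down 9.8553 (V=19.7242). Price 35.6311; hedge Δ=3.4145, bond B=-13.1384.
  t=2,j=1: stock 25.0470 → up 30.3069 (V=42.8902), down 17.2824 (V=45.0844). Price 41.0596; hedge Δ=-0.1685, bond B=45.2790.
  t=2,j=2: stock 43.9230 → up 53.1468 (V=46.9037), down 30.3069 (V=42.8902). Price 43.1566; hedge Δ=0.1757, bond B=35.4384.
  t=1,j=0: stock 20.7000 → up 25.0470 (V=41.0596), down 14.2830 (V=35.6311). Price 37.2582; hedge Δ=0.5043, bond B=26.8187.
  t=1,j=1: stock 36.3000 → up 43.9230 (V=43.1566), down 25.0470 (V=41.0596). Price 40.1431; hedge Δ=0.1111, bond B=36.1104.
  t=0,j=0: stock 30.0000 → up 36.3000 (V=40.1431), down 20.7000 (V=37.2582). Price 37.0857; hedge Δ=0.1849, bond B=31.5379.
Root portfolio cost Δ·30+B reproduces V0=37.0857.

(0,0): Delta=0.1849 Bond=31.5379
(1,0): Delta=0.5043 Bond=26.8187
(1,1): Delta=0.1111 Bond=36.1104
(2,0): Delta=3.4145 Bond=-13.1384
(2,1): Delta=-0.1685 Bond=45.2790
(2,2): Delta=0.1757 Bond=35.4384
(3,0): Delta=3.8168 Bond=-17.8911
(3,1): Delta=3.3215 Bond=-12.3195
(3,2): Delta=-0.9753 Bond=72.4479
(3,3): Delta=0.4418 Bond=23.4229
V0=37.0857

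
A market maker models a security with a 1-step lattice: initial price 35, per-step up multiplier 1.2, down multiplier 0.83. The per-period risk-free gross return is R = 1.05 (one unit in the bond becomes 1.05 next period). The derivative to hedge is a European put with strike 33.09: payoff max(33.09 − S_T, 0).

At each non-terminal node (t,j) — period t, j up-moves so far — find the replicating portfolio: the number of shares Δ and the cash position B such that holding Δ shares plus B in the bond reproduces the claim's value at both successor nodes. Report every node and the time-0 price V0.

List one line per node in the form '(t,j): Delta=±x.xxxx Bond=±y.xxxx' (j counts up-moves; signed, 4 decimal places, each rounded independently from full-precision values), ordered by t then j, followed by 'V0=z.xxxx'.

(0,0): Delta=-0.3120 Bond=12.4788
V0=1.5598

Since d<R<u, set p* = (R−d)/(u−d) = 0.5946; price each node as the discounted p*-expectation of its children.
Payoff layer (t=1): V(1,0)=4.0400, V(1,1)=0.0000
Node (0,0) S=35.0000: V=(p*·0.0000+(1−p*)·4.0400)/1.05=1.5598; Δ=(0.0000−4.0400)/(42.0000−29.0500)=-0.3120; B=V−Δ·S=12.4788
Check: Δ(0,0)·S0 + B(0,0) = 1.5598 = V0.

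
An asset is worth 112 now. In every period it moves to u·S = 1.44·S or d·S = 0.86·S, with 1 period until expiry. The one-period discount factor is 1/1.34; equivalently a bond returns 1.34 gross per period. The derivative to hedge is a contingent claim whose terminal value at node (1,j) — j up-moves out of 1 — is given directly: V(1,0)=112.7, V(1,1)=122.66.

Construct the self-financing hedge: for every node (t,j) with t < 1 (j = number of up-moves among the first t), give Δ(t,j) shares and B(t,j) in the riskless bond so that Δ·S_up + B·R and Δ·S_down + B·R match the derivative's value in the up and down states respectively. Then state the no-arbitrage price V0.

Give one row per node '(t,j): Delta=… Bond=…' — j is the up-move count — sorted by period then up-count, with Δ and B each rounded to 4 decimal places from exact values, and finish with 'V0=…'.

(0,0): Delta=0.1533 Bond=73.0834
V0=90.2558

Risk-neutral probability p* = (R−d)/(u−d) = (1.34−0.86)/(1.44−0.86) = 0.8276.
At expiry t=1: V(1,0)=112.7000, V(1,1)=122.6600
  t=0,j=0: stock 112.0000 → up 161.2800 (V=122.6600), down 96.3200 (V=112.7000). Price 90.2558; hedge Δ=0.1533, bond B=73.0834.
The time-0 hedge costs 90.2558, which is the no-arbitrage price.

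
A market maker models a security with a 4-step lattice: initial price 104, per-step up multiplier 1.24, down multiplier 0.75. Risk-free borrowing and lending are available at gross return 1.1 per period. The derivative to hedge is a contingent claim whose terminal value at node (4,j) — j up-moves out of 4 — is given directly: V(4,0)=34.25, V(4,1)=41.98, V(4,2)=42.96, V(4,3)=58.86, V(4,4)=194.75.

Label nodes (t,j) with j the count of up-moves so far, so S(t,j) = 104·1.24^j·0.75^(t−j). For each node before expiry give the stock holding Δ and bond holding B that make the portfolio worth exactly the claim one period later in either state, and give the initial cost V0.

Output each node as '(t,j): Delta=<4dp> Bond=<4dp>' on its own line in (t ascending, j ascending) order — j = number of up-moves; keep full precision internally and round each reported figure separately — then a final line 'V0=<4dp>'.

(0,0): Delta=0.8378 Bond=-26.3652
(1,0): Delta=0.1977 Bond=20.9273
(1,1): Delta=0.9927 Bond=-48.9733
(2,0): Delta=0.0922 Bond=29.1897
(2,1): Delta=0.2232 Bond=20.5521
(2,2): Delta=1.1789 Bond=-83.6397
(3,0): Delta=0.3596 Bond=20.3803
(3,1): Delta=0.0276 Bond=36.8000
(3,2): Delta=0.2706 Bond=16.9302
(3,3): Delta=1.3986 Bond=-135.5772
V0=60.7684

Under the risk-neutral measure, an up-move has probability p* = (R−d)/(u−d) = 0.7143 and values discount at R = 1.1.
Payoff layer (t=4): V(4,0)=34.2500, V(4,1)=41.9800, V(4,2)=42.9600, V(4,3)=58.8600, V(4,4)=194.7500
(3,0): S=43.8750. Δ = (V_up−V_dn)/(S_up−S_dn) = (41.9800−34.2500)/(54.4050−32.9062) = 0.3596. V = [p*·41.9800 + (1−p*)·34.2500]/1.1 = 36.1558. B = V − Δ·S = 20.3803.
(3,1): S=72.5400. Δ = (V_up−V_dn)/(S_up−S_dn) = (42.9600−41.9800)/(89.9496−54.4050) = 0.0276. V = [p*·42.9600 + (1−p*)·41.9800]/1.1 = 38.8000. B = V − Δ·S = 36.8000.
(3,2): S=119.9328. Δ = (V_up−V_dn)/(S_up−S_dn) = (58.8600−42.9600)/(148.7167−89.9496) = 0.2706. V = [p*·58.8600 + (1−p*)·42.9600]/1.1 = 49.3792. B = V − Δ·S = 16.9302.
(3,3): S=198.2889. Δ = (V_up−V_dn)/(S_up−S_dn) = (194.7500−58.8600)/(245.8782−148.7167) = 1.3986. V = [p*·194.7500 + (1−p*)·58.8600]/1.1 = 141.7494. B = V − Δ·S = -135.5772.
(2,0): S=58.5000. Δ = (V_up−V_dn)/(S_up−S_dn) = (38.8000−36.1558)/(72.5400−43.8750) = 0.0922. V = [p*·38.8000 + (1−p*)·36.1558]/1.1 = 34.5859. B = V − Δ·S = 29.1897.
(2,1): S=96.7200. Δ = (V_up−V_dn)/(S_up−S_dn) = (49.3792−38.8000)/(119.9328−72.5400) = 0.2232. V = [p*·49.3792 + (1−p*)·38.8000]/1.1 = 42.1424. B = V − Δ·S = 20.5521.
(2,2): S=159.9104. Δ = (V_up−V_dn)/(S_up−S_dn) = (141.7494−49.3792)/(198.2889−119.9328) = 1.1789. V = [p*·141.7494 + (1−p*)·49.3792]/1.1 = 104.8708. B = V − Δ·S = -83.6397.
(1,0): S=78.0000. Δ = (V_up−V_dn)/(S_up−S_dn) = (42.1424−34.5859)/(96.7200−58.5000) = 0.1977. V = [p*·42.1424 + (1−p*)·34.5859]/1.1 = 36.3485. B = V − Δ·S = 20.9273.
(1,1): S=128.9600. Δ = (V_up−V_dn)/(S_up−S_dn) = (104.8708−42.1424)/(159.9104−96.7200) = 0.9927. V = [p*·104.8708 + (1−p*)·42.1424]/1.1 = 79.0440. B = V − Δ·S = -48.9733.
(0,0): S=104.0000. Δ = (V_up−V_dn)/(S_up−S_dn) = (79.0440−36.3485)/(128.9600−78.0000) = 0.8378. V = [p*·79.0440 + (1−p*)·36.3485]/1.1 = 60.7684. B = V − Δ·S = -26.3652.
Self-financing check: at every node Δ·S+B equals the discounted successor values.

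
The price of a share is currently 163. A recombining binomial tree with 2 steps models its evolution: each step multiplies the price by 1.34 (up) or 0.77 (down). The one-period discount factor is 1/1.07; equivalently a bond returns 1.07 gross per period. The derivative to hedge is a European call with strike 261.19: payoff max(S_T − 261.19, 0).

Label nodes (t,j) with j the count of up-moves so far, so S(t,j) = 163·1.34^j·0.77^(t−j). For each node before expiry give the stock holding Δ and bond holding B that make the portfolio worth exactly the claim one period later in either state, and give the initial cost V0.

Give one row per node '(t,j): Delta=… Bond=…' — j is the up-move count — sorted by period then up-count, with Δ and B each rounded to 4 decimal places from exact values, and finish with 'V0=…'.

Since d<R<u, set p* = (R−d)/(u−d) = 0.5263; price each node as the discounted p*-expectation of its children.
At expiry t=2: V(2,0)=0.0000, V(2,1)=0.0000, V(2,2)=31.4928
(1,0): S=125.5100. Δ = (V_up−V_dn)/(S_up−S_dn) = (0.0000−0.0000)/(168.1834−96.6427) = 0.0000. V = [p*·0.0000 + (1−p*)·0.0000]/1.07 = 0.0000. B = V − Δ·S = 0.0000.
(1,1): S=218.4200. Δ = (V_up−V_dn)/(S_up−S_dn) = (31.4928−0.0000)/(292.6828−168.1834) = 0.2530. V = [p*·31.4928 + (1−p*)·0.0000]/1.07 = 15.4908. B = V − Δ·S = -39.7597.
(0,0): S=163.0000. Δ = (V_up−V_dn)/(S_up−S_dn) = (15.4908−0.0000)/(218.4200−125.5100) = 0.1667. V = [p*·15.4908 + (1−p*)·0.0000]/1.07 = 7.6197. B = V − Δ·S = -19.5572.
Root portfolio cost Δ·163+B reproduces V0=7.6197.

(0,0): Delta=0.1667 Bond=-19.5572
(1,0): Delta=0.0000 Bond=0.0000
(1,1): Delta=0.2530 Bond=-39.7597
V0=7.6197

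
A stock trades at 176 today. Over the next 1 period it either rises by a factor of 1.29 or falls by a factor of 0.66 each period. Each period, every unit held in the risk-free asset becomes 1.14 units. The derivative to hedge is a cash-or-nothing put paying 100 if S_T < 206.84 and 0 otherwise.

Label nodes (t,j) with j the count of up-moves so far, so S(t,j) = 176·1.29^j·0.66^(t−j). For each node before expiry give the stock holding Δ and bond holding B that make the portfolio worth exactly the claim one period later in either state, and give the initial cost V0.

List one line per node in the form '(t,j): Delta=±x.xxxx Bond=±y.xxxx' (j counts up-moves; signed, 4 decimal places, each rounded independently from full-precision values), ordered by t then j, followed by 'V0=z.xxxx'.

(0,0): Delta=-0.9019 Bond=179.6157
V0=20.8855

No-arbitrage ⇒ martingale measure with p* = (R−d)/(u−d) = 0.7619.
Payoff layer (t=1): V(1,0)=100.0000, V(1,1)=0.0000
Node (0,0) S=176.0000: V=(p*·0.0000+(1−p*)·100.0000)/1.14=20.8855; Δ=(0.0000−100.0000)/(227.0400−116.1600)=-0.9019; B=V−Δ·S=179.6157
The time-0 hedge costs 20.8855, which is the no-arbitrage price.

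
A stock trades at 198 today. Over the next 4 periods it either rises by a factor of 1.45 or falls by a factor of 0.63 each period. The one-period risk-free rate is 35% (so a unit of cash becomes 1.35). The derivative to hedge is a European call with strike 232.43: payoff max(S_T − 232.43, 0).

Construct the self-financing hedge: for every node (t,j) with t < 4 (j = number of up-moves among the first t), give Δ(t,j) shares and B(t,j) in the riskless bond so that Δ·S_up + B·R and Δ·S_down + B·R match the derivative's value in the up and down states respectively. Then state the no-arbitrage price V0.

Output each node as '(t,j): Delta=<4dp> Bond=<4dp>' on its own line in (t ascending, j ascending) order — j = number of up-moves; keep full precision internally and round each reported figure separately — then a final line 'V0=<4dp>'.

(0,0): Delta=0.9432 Bond=-57.0176
(1,0): Delta=0.6115 Bond=-35.5959
(1,1): Delta=0.9632 Bond=-82.7207
(2,0): Delta=0.0000 Bond=0.0000
(2,1): Delta=0.6484 Bond=-54.7287
(2,2): Delta=0.9822 Bond=-119.5819
(3,0): Delta=0.0000 Bond=0.0000
(3,1): Delta=0.0000 Bond=0.0000
(3,2): Delta=0.6875 Bond=-84.1454
(3,3): Delta=1.0000 Bond=-172.1704
V0=129.7361

Since d<R<u, set p* = (R−d)/(u−d) = 0.8780; price each node as the discounted p*-expectation of its children.
At expiry t=4: V(4,0)=0.0000, V(4,1)=0.0000, V(4,2)=0.0000, V(4,3)=147.8555, V(4,4)=642.8302
(3,0): S=49.5093. Δ = (V_up−V_dn)/(S_up−S_dn) = (0.0000−0.0000)/(71.7885−31.1909) = 0.0000. V = [p*·0.0000 + (1−p*)·0.0000]/1.35 = 0.0000. B = V − Δ·S = 0.0000.
(3,1): S=113.9500. Δ = (V_up−V_dn)/(S_up−S_dn) = (0.0000−0.0000)/(165.2275−71.7885) = 0.0000. V = [p*·0.0000 + (1−p*)·0.0000]/1.35 = 0.0000. B = V − Δ·S = 0.0000.
(3,2): S=262.2659. Δ = (V_up−V_dn)/(S_up−S_dn) = (147.8555−0.0000)/(380.2855−165.2275) = 0.6875. V = [p*·147.8555 + (1−p*)·0.0000]/1.35 = 96.1662. B = V − Δ·S = -84.1454.
(3,3): S=603.6277. Δ = (V_up−V_dn)/(S_up−S_dn) = (642.8302−147.8555)/(875.2602−380.2855) = 1.0000. V = [p*·642.8302 + (1−p*)·147.8555]/1.35 = 431.4574. B = V − Δ·S = -172.1704.
(2,0): S=78.5862. Δ = (V_up−V_dn)/(S_up−S_dn) = (0.0000−0.0000)/(113.9500−49.5093) = 0.0000. V = [p*·0.0000 + (1−p*)·0.0000]/1.35 = 0.0000. B = V − Δ·S = 0.0000.
(2,1): S=180.8730. Δ = (V_up−V_dn)/(S_up−S_dn) = (96.1662−0.0000)/(262.2659−113.9500) = 0.6484. V = [p*·96.1662 + (1−p*)·0.0000]/1.35 = 62.5471. B = V − Δ·S = -54.7287.
(2,2): S=416.2950. Δ = (V_up−V_dn)/(S_up−S_dn) = (431.4574−96.1662)/(603.6277−262.2659) = 0.9822. V = [p*·431.4574 + (1−p*)·96.1662]/1.35 = 289.3098. B = V − Δ·S = -119.5819.
(1,0): S=124.7400. Δ = (V_up−V_dn)/(S_up−S_dn) = (62.5471−0.0000)/(180.8730−78.5862) = 0.6115. V = [p*·62.5471 + (1−p*)·0.0000]/1.35 = 40.6810. B = V − Δ·S = -35.5959.
(1,1): S=287.1000. Δ = (V_up−V_dn)/(S_up−S_dn) = (289.3098−62.5471)/(416.2950−180.8730) = 0.9632. V = [p*·289.3098 + (1−p*)·62.5471]/1.35 = 193.8191. B = V − Δ·S = -82.7207.
(0,0): S=198.0000. Δ = (V_up−V_dn)/(S_up−S_dn) = (193.8191−40.6810)/(287.1000−124.7400) = 0.9432. V = [p*·193.8191 + (1−p*)·40.6810]/1.35 = 129.7361. B = V − Δ·S = -57.0176.
The time-0 hedge costs 129.7361, which is the no-arbitrage price.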